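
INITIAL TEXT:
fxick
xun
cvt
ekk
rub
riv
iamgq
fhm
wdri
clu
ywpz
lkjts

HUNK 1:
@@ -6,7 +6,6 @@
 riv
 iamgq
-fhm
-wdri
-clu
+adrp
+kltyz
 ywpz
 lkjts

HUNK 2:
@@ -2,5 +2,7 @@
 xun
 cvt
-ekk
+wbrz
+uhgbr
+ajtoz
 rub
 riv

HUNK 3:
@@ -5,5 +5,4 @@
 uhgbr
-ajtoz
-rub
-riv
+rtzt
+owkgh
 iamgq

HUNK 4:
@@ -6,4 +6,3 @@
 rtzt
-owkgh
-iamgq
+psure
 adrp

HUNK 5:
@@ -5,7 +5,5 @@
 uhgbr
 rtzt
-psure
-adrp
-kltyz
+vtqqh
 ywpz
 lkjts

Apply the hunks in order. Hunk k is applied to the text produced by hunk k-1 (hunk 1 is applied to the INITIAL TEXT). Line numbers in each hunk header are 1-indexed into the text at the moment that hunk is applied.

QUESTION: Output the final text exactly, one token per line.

Answer: fxick
xun
cvt
wbrz
uhgbr
rtzt
vtqqh
ywpz
lkjts

Derivation:
Hunk 1: at line 6 remove [fhm,wdri,clu] add [adrp,kltyz] -> 11 lines: fxick xun cvt ekk rub riv iamgq adrp kltyz ywpz lkjts
Hunk 2: at line 2 remove [ekk] add [wbrz,uhgbr,ajtoz] -> 13 lines: fxick xun cvt wbrz uhgbr ajtoz rub riv iamgq adrp kltyz ywpz lkjts
Hunk 3: at line 5 remove [ajtoz,rub,riv] add [rtzt,owkgh] -> 12 lines: fxick xun cvt wbrz uhgbr rtzt owkgh iamgq adrp kltyz ywpz lkjts
Hunk 4: at line 6 remove [owkgh,iamgq] add [psure] -> 11 lines: fxick xun cvt wbrz uhgbr rtzt psure adrp kltyz ywpz lkjts
Hunk 5: at line 5 remove [psure,adrp,kltyz] add [vtqqh] -> 9 lines: fxick xun cvt wbrz uhgbr rtzt vtqqh ywpz lkjts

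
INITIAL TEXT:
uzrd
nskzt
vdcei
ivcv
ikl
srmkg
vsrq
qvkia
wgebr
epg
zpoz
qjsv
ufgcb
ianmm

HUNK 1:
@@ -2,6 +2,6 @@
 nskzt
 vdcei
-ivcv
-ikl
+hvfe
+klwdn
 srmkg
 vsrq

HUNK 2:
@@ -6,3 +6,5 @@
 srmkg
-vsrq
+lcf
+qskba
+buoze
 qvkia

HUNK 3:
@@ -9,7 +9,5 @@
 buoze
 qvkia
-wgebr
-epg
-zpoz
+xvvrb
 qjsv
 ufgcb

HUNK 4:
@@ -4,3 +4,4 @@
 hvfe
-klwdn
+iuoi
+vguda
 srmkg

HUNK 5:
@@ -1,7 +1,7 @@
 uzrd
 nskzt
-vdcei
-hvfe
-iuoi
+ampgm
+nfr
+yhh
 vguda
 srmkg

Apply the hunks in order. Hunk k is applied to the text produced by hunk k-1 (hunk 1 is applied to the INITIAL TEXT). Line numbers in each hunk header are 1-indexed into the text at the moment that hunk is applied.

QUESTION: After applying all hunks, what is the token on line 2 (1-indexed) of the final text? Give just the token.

Hunk 1: at line 2 remove [ivcv,ikl] add [hvfe,klwdn] -> 14 lines: uzrd nskzt vdcei hvfe klwdn srmkg vsrq qvkia wgebr epg zpoz qjsv ufgcb ianmm
Hunk 2: at line 6 remove [vsrq] add [lcf,qskba,buoze] -> 16 lines: uzrd nskzt vdcei hvfe klwdn srmkg lcf qskba buoze qvkia wgebr epg zpoz qjsv ufgcb ianmm
Hunk 3: at line 9 remove [wgebr,epg,zpoz] add [xvvrb] -> 14 lines: uzrd nskzt vdcei hvfe klwdn srmkg lcf qskba buoze qvkia xvvrb qjsv ufgcb ianmm
Hunk 4: at line 4 remove [klwdn] add [iuoi,vguda] -> 15 lines: uzrd nskzt vdcei hvfe iuoi vguda srmkg lcf qskba buoze qvkia xvvrb qjsv ufgcb ianmm
Hunk 5: at line 1 remove [vdcei,hvfe,iuoi] add [ampgm,nfr,yhh] -> 15 lines: uzrd nskzt ampgm nfr yhh vguda srmkg lcf qskba buoze qvkia xvvrb qjsv ufgcb ianmm
Final line 2: nskzt

Answer: nskzt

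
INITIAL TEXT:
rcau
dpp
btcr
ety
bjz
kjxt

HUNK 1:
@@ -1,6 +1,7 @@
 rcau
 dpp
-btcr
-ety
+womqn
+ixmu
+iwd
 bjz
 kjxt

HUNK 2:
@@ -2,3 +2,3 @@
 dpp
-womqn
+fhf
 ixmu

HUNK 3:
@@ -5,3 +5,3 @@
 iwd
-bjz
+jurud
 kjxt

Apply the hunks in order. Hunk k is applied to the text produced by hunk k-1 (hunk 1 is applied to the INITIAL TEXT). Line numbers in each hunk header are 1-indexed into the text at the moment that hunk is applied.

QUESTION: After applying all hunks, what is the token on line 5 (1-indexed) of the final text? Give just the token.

Hunk 1: at line 1 remove [btcr,ety] add [womqn,ixmu,iwd] -> 7 lines: rcau dpp womqn ixmu iwd bjz kjxt
Hunk 2: at line 2 remove [womqn] add [fhf] -> 7 lines: rcau dpp fhf ixmu iwd bjz kjxt
Hunk 3: at line 5 remove [bjz] add [jurud] -> 7 lines: rcau dpp fhf ixmu iwd jurud kjxt
Final line 5: iwd

Answer: iwd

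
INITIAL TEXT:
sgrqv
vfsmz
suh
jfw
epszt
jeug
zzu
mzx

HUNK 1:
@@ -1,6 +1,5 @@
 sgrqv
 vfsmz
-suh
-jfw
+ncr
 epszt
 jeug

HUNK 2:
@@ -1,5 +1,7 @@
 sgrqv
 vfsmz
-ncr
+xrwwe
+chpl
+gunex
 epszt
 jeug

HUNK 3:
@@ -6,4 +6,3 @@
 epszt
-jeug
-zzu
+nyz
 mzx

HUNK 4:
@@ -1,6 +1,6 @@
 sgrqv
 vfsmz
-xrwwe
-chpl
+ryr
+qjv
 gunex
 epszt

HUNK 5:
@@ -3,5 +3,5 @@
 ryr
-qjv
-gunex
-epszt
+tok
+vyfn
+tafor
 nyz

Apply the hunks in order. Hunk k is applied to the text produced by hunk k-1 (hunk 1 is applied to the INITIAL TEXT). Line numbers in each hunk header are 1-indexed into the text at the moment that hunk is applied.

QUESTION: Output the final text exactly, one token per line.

Hunk 1: at line 1 remove [suh,jfw] add [ncr] -> 7 lines: sgrqv vfsmz ncr epszt jeug zzu mzx
Hunk 2: at line 1 remove [ncr] add [xrwwe,chpl,gunex] -> 9 lines: sgrqv vfsmz xrwwe chpl gunex epszt jeug zzu mzx
Hunk 3: at line 6 remove [jeug,zzu] add [nyz] -> 8 lines: sgrqv vfsmz xrwwe chpl gunex epszt nyz mzx
Hunk 4: at line 1 remove [xrwwe,chpl] add [ryr,qjv] -> 8 lines: sgrqv vfsmz ryr qjv gunex epszt nyz mzx
Hunk 5: at line 3 remove [qjv,gunex,epszt] add [tok,vyfn,tafor] -> 8 lines: sgrqv vfsmz ryr tok vyfn tafor nyz mzx

Answer: sgrqv
vfsmz
ryr
tok
vyfn
tafor
nyz
mzx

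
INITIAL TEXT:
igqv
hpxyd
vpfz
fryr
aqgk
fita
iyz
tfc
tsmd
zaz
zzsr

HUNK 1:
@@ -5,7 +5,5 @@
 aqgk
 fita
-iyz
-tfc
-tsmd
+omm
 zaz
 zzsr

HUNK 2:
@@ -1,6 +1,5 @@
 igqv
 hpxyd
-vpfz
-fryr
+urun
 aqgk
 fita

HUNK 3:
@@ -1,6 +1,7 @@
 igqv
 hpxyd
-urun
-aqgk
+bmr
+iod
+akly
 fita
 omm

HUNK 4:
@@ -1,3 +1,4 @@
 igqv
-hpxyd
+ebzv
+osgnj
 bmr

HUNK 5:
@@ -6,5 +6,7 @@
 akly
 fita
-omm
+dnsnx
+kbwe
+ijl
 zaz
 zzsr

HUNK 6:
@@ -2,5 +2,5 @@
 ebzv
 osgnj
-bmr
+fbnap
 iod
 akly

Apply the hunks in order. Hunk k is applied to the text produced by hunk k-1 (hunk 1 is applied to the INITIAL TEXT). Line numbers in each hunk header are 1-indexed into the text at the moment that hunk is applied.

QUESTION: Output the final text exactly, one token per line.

Hunk 1: at line 5 remove [iyz,tfc,tsmd] add [omm] -> 9 lines: igqv hpxyd vpfz fryr aqgk fita omm zaz zzsr
Hunk 2: at line 1 remove [vpfz,fryr] add [urun] -> 8 lines: igqv hpxyd urun aqgk fita omm zaz zzsr
Hunk 3: at line 1 remove [urun,aqgk] add [bmr,iod,akly] -> 9 lines: igqv hpxyd bmr iod akly fita omm zaz zzsr
Hunk 4: at line 1 remove [hpxyd] add [ebzv,osgnj] -> 10 lines: igqv ebzv osgnj bmr iod akly fita omm zaz zzsr
Hunk 5: at line 6 remove [omm] add [dnsnx,kbwe,ijl] -> 12 lines: igqv ebzv osgnj bmr iod akly fita dnsnx kbwe ijl zaz zzsr
Hunk 6: at line 2 remove [bmr] add [fbnap] -> 12 lines: igqv ebzv osgnj fbnap iod akly fita dnsnx kbwe ijl zaz zzsr

Answer: igqv
ebzv
osgnj
fbnap
iod
akly
fita
dnsnx
kbwe
ijl
zaz
zzsr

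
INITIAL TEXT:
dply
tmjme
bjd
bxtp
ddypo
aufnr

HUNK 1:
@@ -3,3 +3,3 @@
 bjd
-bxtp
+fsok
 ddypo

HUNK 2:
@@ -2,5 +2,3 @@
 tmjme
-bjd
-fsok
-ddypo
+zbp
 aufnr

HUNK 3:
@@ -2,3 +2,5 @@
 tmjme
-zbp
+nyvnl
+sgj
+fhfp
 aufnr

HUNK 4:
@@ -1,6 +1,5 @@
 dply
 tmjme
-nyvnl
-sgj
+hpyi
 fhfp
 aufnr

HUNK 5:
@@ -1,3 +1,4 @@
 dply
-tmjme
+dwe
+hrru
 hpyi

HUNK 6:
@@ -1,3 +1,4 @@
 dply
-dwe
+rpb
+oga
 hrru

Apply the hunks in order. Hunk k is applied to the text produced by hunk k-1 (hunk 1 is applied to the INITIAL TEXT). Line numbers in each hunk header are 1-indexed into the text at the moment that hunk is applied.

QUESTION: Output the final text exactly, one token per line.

Answer: dply
rpb
oga
hrru
hpyi
fhfp
aufnr

Derivation:
Hunk 1: at line 3 remove [bxtp] add [fsok] -> 6 lines: dply tmjme bjd fsok ddypo aufnr
Hunk 2: at line 2 remove [bjd,fsok,ddypo] add [zbp] -> 4 lines: dply tmjme zbp aufnr
Hunk 3: at line 2 remove [zbp] add [nyvnl,sgj,fhfp] -> 6 lines: dply tmjme nyvnl sgj fhfp aufnr
Hunk 4: at line 1 remove [nyvnl,sgj] add [hpyi] -> 5 lines: dply tmjme hpyi fhfp aufnr
Hunk 5: at line 1 remove [tmjme] add [dwe,hrru] -> 6 lines: dply dwe hrru hpyi fhfp aufnr
Hunk 6: at line 1 remove [dwe] add [rpb,oga] -> 7 lines: dply rpb oga hrru hpyi fhfp aufnr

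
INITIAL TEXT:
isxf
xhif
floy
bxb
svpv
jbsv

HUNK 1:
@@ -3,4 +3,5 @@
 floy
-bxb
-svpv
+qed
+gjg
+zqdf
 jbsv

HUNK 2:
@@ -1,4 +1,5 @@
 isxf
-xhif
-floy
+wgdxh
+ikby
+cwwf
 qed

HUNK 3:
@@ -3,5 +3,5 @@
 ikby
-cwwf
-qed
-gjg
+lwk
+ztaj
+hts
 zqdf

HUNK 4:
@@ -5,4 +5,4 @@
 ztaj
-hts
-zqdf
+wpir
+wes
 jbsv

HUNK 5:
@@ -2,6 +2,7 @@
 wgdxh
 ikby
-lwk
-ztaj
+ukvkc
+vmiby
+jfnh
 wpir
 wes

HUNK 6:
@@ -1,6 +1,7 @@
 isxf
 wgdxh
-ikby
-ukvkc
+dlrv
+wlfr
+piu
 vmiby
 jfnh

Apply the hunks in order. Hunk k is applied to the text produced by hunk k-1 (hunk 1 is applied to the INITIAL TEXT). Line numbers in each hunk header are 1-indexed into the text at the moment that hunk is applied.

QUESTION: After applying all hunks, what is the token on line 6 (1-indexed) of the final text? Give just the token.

Hunk 1: at line 3 remove [bxb,svpv] add [qed,gjg,zqdf] -> 7 lines: isxf xhif floy qed gjg zqdf jbsv
Hunk 2: at line 1 remove [xhif,floy] add [wgdxh,ikby,cwwf] -> 8 lines: isxf wgdxh ikby cwwf qed gjg zqdf jbsv
Hunk 3: at line 3 remove [cwwf,qed,gjg] add [lwk,ztaj,hts] -> 8 lines: isxf wgdxh ikby lwk ztaj hts zqdf jbsv
Hunk 4: at line 5 remove [hts,zqdf] add [wpir,wes] -> 8 lines: isxf wgdxh ikby lwk ztaj wpir wes jbsv
Hunk 5: at line 2 remove [lwk,ztaj] add [ukvkc,vmiby,jfnh] -> 9 lines: isxf wgdxh ikby ukvkc vmiby jfnh wpir wes jbsv
Hunk 6: at line 1 remove [ikby,ukvkc] add [dlrv,wlfr,piu] -> 10 lines: isxf wgdxh dlrv wlfr piu vmiby jfnh wpir wes jbsv
Final line 6: vmiby

Answer: vmiby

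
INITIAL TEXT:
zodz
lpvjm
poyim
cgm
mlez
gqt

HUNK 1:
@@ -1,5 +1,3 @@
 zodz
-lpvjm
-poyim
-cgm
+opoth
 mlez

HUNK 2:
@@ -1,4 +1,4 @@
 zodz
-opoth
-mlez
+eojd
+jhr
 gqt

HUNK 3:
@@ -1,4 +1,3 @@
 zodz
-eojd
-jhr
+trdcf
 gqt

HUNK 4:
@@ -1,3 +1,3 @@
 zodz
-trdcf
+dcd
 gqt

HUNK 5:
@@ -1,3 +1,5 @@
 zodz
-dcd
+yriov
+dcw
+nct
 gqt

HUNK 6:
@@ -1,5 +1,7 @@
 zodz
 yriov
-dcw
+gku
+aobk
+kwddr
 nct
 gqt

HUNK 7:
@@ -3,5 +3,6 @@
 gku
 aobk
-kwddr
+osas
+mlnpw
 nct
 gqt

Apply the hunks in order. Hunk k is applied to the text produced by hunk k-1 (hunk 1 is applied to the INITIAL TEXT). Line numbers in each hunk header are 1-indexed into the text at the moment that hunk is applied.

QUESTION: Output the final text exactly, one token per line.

Answer: zodz
yriov
gku
aobk
osas
mlnpw
nct
gqt

Derivation:
Hunk 1: at line 1 remove [lpvjm,poyim,cgm] add [opoth] -> 4 lines: zodz opoth mlez gqt
Hunk 2: at line 1 remove [opoth,mlez] add [eojd,jhr] -> 4 lines: zodz eojd jhr gqt
Hunk 3: at line 1 remove [eojd,jhr] add [trdcf] -> 3 lines: zodz trdcf gqt
Hunk 4: at line 1 remove [trdcf] add [dcd] -> 3 lines: zodz dcd gqt
Hunk 5: at line 1 remove [dcd] add [yriov,dcw,nct] -> 5 lines: zodz yriov dcw nct gqt
Hunk 6: at line 1 remove [dcw] add [gku,aobk,kwddr] -> 7 lines: zodz yriov gku aobk kwddr nct gqt
Hunk 7: at line 3 remove [kwddr] add [osas,mlnpw] -> 8 lines: zodz yriov gku aobk osas mlnpw nct gqt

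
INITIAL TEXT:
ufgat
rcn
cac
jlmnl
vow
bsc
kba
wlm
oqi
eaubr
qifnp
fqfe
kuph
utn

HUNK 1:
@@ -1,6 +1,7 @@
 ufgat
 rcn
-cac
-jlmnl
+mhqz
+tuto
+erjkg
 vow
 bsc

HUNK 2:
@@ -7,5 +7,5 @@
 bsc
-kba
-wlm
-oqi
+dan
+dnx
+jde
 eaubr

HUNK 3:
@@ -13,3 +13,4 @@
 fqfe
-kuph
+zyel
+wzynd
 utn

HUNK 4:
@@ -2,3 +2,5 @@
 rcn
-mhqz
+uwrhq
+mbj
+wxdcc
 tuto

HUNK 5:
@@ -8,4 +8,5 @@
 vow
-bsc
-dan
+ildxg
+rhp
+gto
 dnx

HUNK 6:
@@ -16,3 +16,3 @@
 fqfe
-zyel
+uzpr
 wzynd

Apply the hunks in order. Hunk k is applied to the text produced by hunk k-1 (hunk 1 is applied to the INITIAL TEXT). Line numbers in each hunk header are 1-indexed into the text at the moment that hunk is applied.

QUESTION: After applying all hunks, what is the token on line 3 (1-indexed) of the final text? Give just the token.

Answer: uwrhq

Derivation:
Hunk 1: at line 1 remove [cac,jlmnl] add [mhqz,tuto,erjkg] -> 15 lines: ufgat rcn mhqz tuto erjkg vow bsc kba wlm oqi eaubr qifnp fqfe kuph utn
Hunk 2: at line 7 remove [kba,wlm,oqi] add [dan,dnx,jde] -> 15 lines: ufgat rcn mhqz tuto erjkg vow bsc dan dnx jde eaubr qifnp fqfe kuph utn
Hunk 3: at line 13 remove [kuph] add [zyel,wzynd] -> 16 lines: ufgat rcn mhqz tuto erjkg vow bsc dan dnx jde eaubr qifnp fqfe zyel wzynd utn
Hunk 4: at line 2 remove [mhqz] add [uwrhq,mbj,wxdcc] -> 18 lines: ufgat rcn uwrhq mbj wxdcc tuto erjkg vow bsc dan dnx jde eaubr qifnp fqfe zyel wzynd utn
Hunk 5: at line 8 remove [bsc,dan] add [ildxg,rhp,gto] -> 19 lines: ufgat rcn uwrhq mbj wxdcc tuto erjkg vow ildxg rhp gto dnx jde eaubr qifnp fqfe zyel wzynd utn
Hunk 6: at line 16 remove [zyel] add [uzpr] -> 19 lines: ufgat rcn uwrhq mbj wxdcc tuto erjkg vow ildxg rhp gto dnx jde eaubr qifnp fqfe uzpr wzynd utn
Final line 3: uwrhq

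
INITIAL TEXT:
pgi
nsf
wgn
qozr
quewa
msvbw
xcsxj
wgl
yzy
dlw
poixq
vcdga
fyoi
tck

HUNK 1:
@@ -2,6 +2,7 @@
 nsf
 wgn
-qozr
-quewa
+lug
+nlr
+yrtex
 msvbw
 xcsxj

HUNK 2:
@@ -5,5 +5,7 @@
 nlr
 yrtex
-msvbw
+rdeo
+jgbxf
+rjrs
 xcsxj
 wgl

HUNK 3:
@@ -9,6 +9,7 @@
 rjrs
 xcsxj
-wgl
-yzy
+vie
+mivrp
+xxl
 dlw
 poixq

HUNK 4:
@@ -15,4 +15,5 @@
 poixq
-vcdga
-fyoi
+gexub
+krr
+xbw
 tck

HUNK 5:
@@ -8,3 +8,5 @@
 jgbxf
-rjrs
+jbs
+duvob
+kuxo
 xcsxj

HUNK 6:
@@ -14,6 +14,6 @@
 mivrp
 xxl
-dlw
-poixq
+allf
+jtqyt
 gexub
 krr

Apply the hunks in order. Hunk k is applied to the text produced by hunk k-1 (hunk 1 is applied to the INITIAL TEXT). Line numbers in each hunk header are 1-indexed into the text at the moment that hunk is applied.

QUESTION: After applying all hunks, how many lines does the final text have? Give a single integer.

Answer: 21

Derivation:
Hunk 1: at line 2 remove [qozr,quewa] add [lug,nlr,yrtex] -> 15 lines: pgi nsf wgn lug nlr yrtex msvbw xcsxj wgl yzy dlw poixq vcdga fyoi tck
Hunk 2: at line 5 remove [msvbw] add [rdeo,jgbxf,rjrs] -> 17 lines: pgi nsf wgn lug nlr yrtex rdeo jgbxf rjrs xcsxj wgl yzy dlw poixq vcdga fyoi tck
Hunk 3: at line 9 remove [wgl,yzy] add [vie,mivrp,xxl] -> 18 lines: pgi nsf wgn lug nlr yrtex rdeo jgbxf rjrs xcsxj vie mivrp xxl dlw poixq vcdga fyoi tck
Hunk 4: at line 15 remove [vcdga,fyoi] add [gexub,krr,xbw] -> 19 lines: pgi nsf wgn lug nlr yrtex rdeo jgbxf rjrs xcsxj vie mivrp xxl dlw poixq gexub krr xbw tck
Hunk 5: at line 8 remove [rjrs] add [jbs,duvob,kuxo] -> 21 lines: pgi nsf wgn lug nlr yrtex rdeo jgbxf jbs duvob kuxo xcsxj vie mivrp xxl dlw poixq gexub krr xbw tck
Hunk 6: at line 14 remove [dlw,poixq] add [allf,jtqyt] -> 21 lines: pgi nsf wgn lug nlr yrtex rdeo jgbxf jbs duvob kuxo xcsxj vie mivrp xxl allf jtqyt gexub krr xbw tck
Final line count: 21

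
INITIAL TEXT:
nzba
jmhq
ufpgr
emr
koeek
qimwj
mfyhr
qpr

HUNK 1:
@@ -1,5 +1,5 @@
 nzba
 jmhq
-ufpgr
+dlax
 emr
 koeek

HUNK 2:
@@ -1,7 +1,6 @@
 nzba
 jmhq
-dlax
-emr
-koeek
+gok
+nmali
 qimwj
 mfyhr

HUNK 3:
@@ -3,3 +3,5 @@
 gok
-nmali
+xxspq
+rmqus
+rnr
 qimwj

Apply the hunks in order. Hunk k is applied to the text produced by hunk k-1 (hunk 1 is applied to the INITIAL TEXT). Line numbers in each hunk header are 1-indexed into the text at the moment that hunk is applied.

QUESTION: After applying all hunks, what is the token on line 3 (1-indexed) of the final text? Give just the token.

Hunk 1: at line 1 remove [ufpgr] add [dlax] -> 8 lines: nzba jmhq dlax emr koeek qimwj mfyhr qpr
Hunk 2: at line 1 remove [dlax,emr,koeek] add [gok,nmali] -> 7 lines: nzba jmhq gok nmali qimwj mfyhr qpr
Hunk 3: at line 3 remove [nmali] add [xxspq,rmqus,rnr] -> 9 lines: nzba jmhq gok xxspq rmqus rnr qimwj mfyhr qpr
Final line 3: gok

Answer: gok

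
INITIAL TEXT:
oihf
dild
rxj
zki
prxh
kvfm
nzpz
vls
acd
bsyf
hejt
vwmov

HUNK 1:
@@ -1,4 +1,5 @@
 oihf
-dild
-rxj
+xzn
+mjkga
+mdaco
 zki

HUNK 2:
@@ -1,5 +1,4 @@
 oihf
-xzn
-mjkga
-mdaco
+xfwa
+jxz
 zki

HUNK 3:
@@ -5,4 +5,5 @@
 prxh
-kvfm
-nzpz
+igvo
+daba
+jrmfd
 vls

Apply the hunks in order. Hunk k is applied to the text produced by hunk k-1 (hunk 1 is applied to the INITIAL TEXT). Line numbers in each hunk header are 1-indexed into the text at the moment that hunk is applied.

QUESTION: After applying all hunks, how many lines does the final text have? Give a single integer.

Answer: 13

Derivation:
Hunk 1: at line 1 remove [dild,rxj] add [xzn,mjkga,mdaco] -> 13 lines: oihf xzn mjkga mdaco zki prxh kvfm nzpz vls acd bsyf hejt vwmov
Hunk 2: at line 1 remove [xzn,mjkga,mdaco] add [xfwa,jxz] -> 12 lines: oihf xfwa jxz zki prxh kvfm nzpz vls acd bsyf hejt vwmov
Hunk 3: at line 5 remove [kvfm,nzpz] add [igvo,daba,jrmfd] -> 13 lines: oihf xfwa jxz zki prxh igvo daba jrmfd vls acd bsyf hejt vwmov
Final line count: 13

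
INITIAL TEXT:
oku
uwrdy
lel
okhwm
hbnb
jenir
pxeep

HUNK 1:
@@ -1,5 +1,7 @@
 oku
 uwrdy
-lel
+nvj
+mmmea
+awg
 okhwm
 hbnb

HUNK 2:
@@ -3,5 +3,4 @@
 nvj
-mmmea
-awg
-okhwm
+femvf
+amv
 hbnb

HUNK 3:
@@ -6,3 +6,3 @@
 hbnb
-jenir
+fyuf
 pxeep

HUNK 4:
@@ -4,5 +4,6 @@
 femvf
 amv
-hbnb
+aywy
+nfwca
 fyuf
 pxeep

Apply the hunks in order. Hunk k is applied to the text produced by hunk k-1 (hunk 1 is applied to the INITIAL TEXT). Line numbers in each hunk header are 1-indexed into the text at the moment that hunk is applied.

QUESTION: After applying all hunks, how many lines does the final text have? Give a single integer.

Hunk 1: at line 1 remove [lel] add [nvj,mmmea,awg] -> 9 lines: oku uwrdy nvj mmmea awg okhwm hbnb jenir pxeep
Hunk 2: at line 3 remove [mmmea,awg,okhwm] add [femvf,amv] -> 8 lines: oku uwrdy nvj femvf amv hbnb jenir pxeep
Hunk 3: at line 6 remove [jenir] add [fyuf] -> 8 lines: oku uwrdy nvj femvf amv hbnb fyuf pxeep
Hunk 4: at line 4 remove [hbnb] add [aywy,nfwca] -> 9 lines: oku uwrdy nvj femvf amv aywy nfwca fyuf pxeep
Final line count: 9

Answer: 9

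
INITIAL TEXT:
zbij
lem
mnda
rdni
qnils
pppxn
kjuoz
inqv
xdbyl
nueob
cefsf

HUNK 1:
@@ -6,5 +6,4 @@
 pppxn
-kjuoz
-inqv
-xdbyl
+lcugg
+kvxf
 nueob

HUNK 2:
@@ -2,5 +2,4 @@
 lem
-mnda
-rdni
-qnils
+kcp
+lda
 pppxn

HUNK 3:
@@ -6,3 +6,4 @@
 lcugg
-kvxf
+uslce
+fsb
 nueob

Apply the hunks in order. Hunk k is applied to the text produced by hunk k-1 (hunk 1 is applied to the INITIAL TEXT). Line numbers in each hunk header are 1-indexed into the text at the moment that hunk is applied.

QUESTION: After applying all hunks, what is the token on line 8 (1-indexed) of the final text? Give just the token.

Hunk 1: at line 6 remove [kjuoz,inqv,xdbyl] add [lcugg,kvxf] -> 10 lines: zbij lem mnda rdni qnils pppxn lcugg kvxf nueob cefsf
Hunk 2: at line 2 remove [mnda,rdni,qnils] add [kcp,lda] -> 9 lines: zbij lem kcp lda pppxn lcugg kvxf nueob cefsf
Hunk 3: at line 6 remove [kvxf] add [uslce,fsb] -> 10 lines: zbij lem kcp lda pppxn lcugg uslce fsb nueob cefsf
Final line 8: fsb

Answer: fsb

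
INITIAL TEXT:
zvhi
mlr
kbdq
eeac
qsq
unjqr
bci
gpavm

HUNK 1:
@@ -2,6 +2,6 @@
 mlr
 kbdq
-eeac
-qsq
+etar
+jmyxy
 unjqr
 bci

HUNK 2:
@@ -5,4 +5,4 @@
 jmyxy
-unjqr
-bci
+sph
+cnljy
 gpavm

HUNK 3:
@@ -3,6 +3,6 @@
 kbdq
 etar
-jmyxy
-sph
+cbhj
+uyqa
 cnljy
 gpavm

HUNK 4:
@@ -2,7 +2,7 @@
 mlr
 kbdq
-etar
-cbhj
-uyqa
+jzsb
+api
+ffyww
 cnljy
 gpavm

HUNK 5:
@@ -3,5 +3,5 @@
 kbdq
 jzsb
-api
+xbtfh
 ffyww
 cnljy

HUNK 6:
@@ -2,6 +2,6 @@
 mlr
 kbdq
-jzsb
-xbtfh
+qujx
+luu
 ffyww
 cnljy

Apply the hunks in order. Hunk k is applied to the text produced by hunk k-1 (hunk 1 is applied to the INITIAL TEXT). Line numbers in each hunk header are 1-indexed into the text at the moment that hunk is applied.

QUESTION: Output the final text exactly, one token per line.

Answer: zvhi
mlr
kbdq
qujx
luu
ffyww
cnljy
gpavm

Derivation:
Hunk 1: at line 2 remove [eeac,qsq] add [etar,jmyxy] -> 8 lines: zvhi mlr kbdq etar jmyxy unjqr bci gpavm
Hunk 2: at line 5 remove [unjqr,bci] add [sph,cnljy] -> 8 lines: zvhi mlr kbdq etar jmyxy sph cnljy gpavm
Hunk 3: at line 3 remove [jmyxy,sph] add [cbhj,uyqa] -> 8 lines: zvhi mlr kbdq etar cbhj uyqa cnljy gpavm
Hunk 4: at line 2 remove [etar,cbhj,uyqa] add [jzsb,api,ffyww] -> 8 lines: zvhi mlr kbdq jzsb api ffyww cnljy gpavm
Hunk 5: at line 3 remove [api] add [xbtfh] -> 8 lines: zvhi mlr kbdq jzsb xbtfh ffyww cnljy gpavm
Hunk 6: at line 2 remove [jzsb,xbtfh] add [qujx,luu] -> 8 lines: zvhi mlr kbdq qujx luu ffyww cnljy gpavm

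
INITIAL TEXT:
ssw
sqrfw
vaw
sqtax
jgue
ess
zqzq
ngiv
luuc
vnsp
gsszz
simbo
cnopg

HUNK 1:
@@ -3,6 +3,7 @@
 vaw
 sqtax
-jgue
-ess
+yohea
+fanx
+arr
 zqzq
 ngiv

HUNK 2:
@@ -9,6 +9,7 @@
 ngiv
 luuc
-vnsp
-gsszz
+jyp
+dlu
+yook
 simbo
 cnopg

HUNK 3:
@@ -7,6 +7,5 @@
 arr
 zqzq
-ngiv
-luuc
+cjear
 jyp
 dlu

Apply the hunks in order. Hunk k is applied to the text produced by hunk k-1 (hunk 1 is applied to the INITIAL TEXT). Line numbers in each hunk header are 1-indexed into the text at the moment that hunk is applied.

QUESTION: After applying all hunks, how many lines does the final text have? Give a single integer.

Hunk 1: at line 3 remove [jgue,ess] add [yohea,fanx,arr] -> 14 lines: ssw sqrfw vaw sqtax yohea fanx arr zqzq ngiv luuc vnsp gsszz simbo cnopg
Hunk 2: at line 9 remove [vnsp,gsszz] add [jyp,dlu,yook] -> 15 lines: ssw sqrfw vaw sqtax yohea fanx arr zqzq ngiv luuc jyp dlu yook simbo cnopg
Hunk 3: at line 7 remove [ngiv,luuc] add [cjear] -> 14 lines: ssw sqrfw vaw sqtax yohea fanx arr zqzq cjear jyp dlu yook simbo cnopg
Final line count: 14

Answer: 14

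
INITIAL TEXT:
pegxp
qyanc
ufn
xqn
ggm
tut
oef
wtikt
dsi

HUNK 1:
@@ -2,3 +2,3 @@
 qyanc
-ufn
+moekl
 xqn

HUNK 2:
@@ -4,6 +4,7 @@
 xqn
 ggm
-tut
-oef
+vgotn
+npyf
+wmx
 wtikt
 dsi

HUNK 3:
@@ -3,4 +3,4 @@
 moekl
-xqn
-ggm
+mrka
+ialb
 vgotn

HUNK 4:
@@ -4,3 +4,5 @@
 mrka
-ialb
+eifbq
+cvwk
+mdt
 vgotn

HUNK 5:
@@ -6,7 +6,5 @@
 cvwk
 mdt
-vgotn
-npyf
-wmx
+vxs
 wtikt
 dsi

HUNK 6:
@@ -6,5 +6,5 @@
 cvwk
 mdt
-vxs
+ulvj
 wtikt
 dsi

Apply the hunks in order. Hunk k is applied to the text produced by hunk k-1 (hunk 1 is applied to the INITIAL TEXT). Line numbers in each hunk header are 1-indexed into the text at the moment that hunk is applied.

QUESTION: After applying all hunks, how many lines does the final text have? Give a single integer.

Answer: 10

Derivation:
Hunk 1: at line 2 remove [ufn] add [moekl] -> 9 lines: pegxp qyanc moekl xqn ggm tut oef wtikt dsi
Hunk 2: at line 4 remove [tut,oef] add [vgotn,npyf,wmx] -> 10 lines: pegxp qyanc moekl xqn ggm vgotn npyf wmx wtikt dsi
Hunk 3: at line 3 remove [xqn,ggm] add [mrka,ialb] -> 10 lines: pegxp qyanc moekl mrka ialb vgotn npyf wmx wtikt dsi
Hunk 4: at line 4 remove [ialb] add [eifbq,cvwk,mdt] -> 12 lines: pegxp qyanc moekl mrka eifbq cvwk mdt vgotn npyf wmx wtikt dsi
Hunk 5: at line 6 remove [vgotn,npyf,wmx] add [vxs] -> 10 lines: pegxp qyanc moekl mrka eifbq cvwk mdt vxs wtikt dsi
Hunk 6: at line 6 remove [vxs] add [ulvj] -> 10 lines: pegxp qyanc moekl mrka eifbq cvwk mdt ulvj wtikt dsi
Final line count: 10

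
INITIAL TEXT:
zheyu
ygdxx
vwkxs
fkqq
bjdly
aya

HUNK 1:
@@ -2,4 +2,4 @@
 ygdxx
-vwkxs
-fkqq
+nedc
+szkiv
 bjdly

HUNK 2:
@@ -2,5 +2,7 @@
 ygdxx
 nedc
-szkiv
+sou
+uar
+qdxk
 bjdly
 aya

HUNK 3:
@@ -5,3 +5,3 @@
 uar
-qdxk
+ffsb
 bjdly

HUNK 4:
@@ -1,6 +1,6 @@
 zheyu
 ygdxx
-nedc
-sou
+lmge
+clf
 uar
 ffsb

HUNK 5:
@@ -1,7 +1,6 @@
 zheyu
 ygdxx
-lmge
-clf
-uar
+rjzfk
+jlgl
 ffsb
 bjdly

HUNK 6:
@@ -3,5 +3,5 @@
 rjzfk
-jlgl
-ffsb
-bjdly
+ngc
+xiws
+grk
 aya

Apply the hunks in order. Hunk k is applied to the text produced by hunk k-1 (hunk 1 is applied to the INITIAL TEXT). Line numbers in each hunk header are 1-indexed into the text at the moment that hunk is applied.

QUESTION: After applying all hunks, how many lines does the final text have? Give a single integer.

Answer: 7

Derivation:
Hunk 1: at line 2 remove [vwkxs,fkqq] add [nedc,szkiv] -> 6 lines: zheyu ygdxx nedc szkiv bjdly aya
Hunk 2: at line 2 remove [szkiv] add [sou,uar,qdxk] -> 8 lines: zheyu ygdxx nedc sou uar qdxk bjdly aya
Hunk 3: at line 5 remove [qdxk] add [ffsb] -> 8 lines: zheyu ygdxx nedc sou uar ffsb bjdly aya
Hunk 4: at line 1 remove [nedc,sou] add [lmge,clf] -> 8 lines: zheyu ygdxx lmge clf uar ffsb bjdly aya
Hunk 5: at line 1 remove [lmge,clf,uar] add [rjzfk,jlgl] -> 7 lines: zheyu ygdxx rjzfk jlgl ffsb bjdly aya
Hunk 6: at line 3 remove [jlgl,ffsb,bjdly] add [ngc,xiws,grk] -> 7 lines: zheyu ygdxx rjzfk ngc xiws grk aya
Final line count: 7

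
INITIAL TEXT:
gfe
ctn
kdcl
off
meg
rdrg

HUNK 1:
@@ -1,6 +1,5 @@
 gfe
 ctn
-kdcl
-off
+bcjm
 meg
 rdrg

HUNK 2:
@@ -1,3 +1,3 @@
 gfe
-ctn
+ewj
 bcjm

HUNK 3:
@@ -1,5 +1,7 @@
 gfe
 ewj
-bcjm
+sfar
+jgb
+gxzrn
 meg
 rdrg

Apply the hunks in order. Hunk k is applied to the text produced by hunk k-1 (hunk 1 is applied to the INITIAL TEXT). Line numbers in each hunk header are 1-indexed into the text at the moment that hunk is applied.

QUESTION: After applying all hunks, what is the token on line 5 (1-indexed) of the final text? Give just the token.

Answer: gxzrn

Derivation:
Hunk 1: at line 1 remove [kdcl,off] add [bcjm] -> 5 lines: gfe ctn bcjm meg rdrg
Hunk 2: at line 1 remove [ctn] add [ewj] -> 5 lines: gfe ewj bcjm meg rdrg
Hunk 3: at line 1 remove [bcjm] add [sfar,jgb,gxzrn] -> 7 lines: gfe ewj sfar jgb gxzrn meg rdrg
Final line 5: gxzrn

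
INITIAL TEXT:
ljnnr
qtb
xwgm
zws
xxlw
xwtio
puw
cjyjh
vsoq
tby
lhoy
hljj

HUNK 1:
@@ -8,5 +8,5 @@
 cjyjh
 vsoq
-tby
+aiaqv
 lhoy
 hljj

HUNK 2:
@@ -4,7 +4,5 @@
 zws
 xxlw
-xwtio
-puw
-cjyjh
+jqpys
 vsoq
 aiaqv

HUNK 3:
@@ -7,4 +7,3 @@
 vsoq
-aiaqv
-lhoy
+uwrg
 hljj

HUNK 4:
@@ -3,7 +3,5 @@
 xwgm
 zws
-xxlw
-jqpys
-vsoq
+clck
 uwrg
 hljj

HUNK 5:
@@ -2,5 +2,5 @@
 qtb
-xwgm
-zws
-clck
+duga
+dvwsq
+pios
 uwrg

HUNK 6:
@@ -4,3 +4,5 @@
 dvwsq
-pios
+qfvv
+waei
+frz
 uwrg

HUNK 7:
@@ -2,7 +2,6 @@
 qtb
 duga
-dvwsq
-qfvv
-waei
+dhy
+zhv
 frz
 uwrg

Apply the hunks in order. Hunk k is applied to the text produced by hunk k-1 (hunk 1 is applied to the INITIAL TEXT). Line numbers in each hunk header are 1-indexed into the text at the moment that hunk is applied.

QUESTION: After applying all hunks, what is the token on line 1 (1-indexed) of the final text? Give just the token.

Answer: ljnnr

Derivation:
Hunk 1: at line 8 remove [tby] add [aiaqv] -> 12 lines: ljnnr qtb xwgm zws xxlw xwtio puw cjyjh vsoq aiaqv lhoy hljj
Hunk 2: at line 4 remove [xwtio,puw,cjyjh] add [jqpys] -> 10 lines: ljnnr qtb xwgm zws xxlw jqpys vsoq aiaqv lhoy hljj
Hunk 3: at line 7 remove [aiaqv,lhoy] add [uwrg] -> 9 lines: ljnnr qtb xwgm zws xxlw jqpys vsoq uwrg hljj
Hunk 4: at line 3 remove [xxlw,jqpys,vsoq] add [clck] -> 7 lines: ljnnr qtb xwgm zws clck uwrg hljj
Hunk 5: at line 2 remove [xwgm,zws,clck] add [duga,dvwsq,pios] -> 7 lines: ljnnr qtb duga dvwsq pios uwrg hljj
Hunk 6: at line 4 remove [pios] add [qfvv,waei,frz] -> 9 lines: ljnnr qtb duga dvwsq qfvv waei frz uwrg hljj
Hunk 7: at line 2 remove [dvwsq,qfvv,waei] add [dhy,zhv] -> 8 lines: ljnnr qtb duga dhy zhv frz uwrg hljj
Final line 1: ljnnr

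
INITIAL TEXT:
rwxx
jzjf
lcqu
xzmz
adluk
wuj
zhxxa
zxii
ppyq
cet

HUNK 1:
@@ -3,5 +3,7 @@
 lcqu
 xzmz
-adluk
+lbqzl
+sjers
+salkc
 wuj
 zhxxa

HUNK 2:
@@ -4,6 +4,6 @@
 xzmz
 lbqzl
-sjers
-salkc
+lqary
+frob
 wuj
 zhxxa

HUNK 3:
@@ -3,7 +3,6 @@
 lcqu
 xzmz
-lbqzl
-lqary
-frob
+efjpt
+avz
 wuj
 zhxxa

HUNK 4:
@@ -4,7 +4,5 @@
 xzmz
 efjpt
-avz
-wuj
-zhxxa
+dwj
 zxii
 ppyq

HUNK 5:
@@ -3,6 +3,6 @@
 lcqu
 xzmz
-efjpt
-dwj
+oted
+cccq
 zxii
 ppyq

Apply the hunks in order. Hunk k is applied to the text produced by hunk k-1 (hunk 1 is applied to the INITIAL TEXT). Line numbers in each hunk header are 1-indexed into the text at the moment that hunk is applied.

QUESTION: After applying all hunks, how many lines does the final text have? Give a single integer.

Hunk 1: at line 3 remove [adluk] add [lbqzl,sjers,salkc] -> 12 lines: rwxx jzjf lcqu xzmz lbqzl sjers salkc wuj zhxxa zxii ppyq cet
Hunk 2: at line 4 remove [sjers,salkc] add [lqary,frob] -> 12 lines: rwxx jzjf lcqu xzmz lbqzl lqary frob wuj zhxxa zxii ppyq cet
Hunk 3: at line 3 remove [lbqzl,lqary,frob] add [efjpt,avz] -> 11 lines: rwxx jzjf lcqu xzmz efjpt avz wuj zhxxa zxii ppyq cet
Hunk 4: at line 4 remove [avz,wuj,zhxxa] add [dwj] -> 9 lines: rwxx jzjf lcqu xzmz efjpt dwj zxii ppyq cet
Hunk 5: at line 3 remove [efjpt,dwj] add [oted,cccq] -> 9 lines: rwxx jzjf lcqu xzmz oted cccq zxii ppyq cet
Final line count: 9

Answer: 9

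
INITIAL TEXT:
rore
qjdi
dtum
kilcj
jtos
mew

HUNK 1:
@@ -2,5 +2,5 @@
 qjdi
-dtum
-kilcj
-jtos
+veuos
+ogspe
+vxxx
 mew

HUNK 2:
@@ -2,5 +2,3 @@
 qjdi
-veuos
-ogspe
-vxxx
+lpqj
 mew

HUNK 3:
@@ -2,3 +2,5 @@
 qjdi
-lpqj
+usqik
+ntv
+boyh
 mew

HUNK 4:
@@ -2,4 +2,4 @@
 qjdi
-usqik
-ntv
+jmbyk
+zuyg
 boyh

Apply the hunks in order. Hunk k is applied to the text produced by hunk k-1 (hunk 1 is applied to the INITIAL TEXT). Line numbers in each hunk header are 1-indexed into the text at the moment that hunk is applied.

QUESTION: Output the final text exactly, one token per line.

Hunk 1: at line 2 remove [dtum,kilcj,jtos] add [veuos,ogspe,vxxx] -> 6 lines: rore qjdi veuos ogspe vxxx mew
Hunk 2: at line 2 remove [veuos,ogspe,vxxx] add [lpqj] -> 4 lines: rore qjdi lpqj mew
Hunk 3: at line 2 remove [lpqj] add [usqik,ntv,boyh] -> 6 lines: rore qjdi usqik ntv boyh mew
Hunk 4: at line 2 remove [usqik,ntv] add [jmbyk,zuyg] -> 6 lines: rore qjdi jmbyk zuyg boyh mew

Answer: rore
qjdi
jmbyk
zuyg
boyh
mew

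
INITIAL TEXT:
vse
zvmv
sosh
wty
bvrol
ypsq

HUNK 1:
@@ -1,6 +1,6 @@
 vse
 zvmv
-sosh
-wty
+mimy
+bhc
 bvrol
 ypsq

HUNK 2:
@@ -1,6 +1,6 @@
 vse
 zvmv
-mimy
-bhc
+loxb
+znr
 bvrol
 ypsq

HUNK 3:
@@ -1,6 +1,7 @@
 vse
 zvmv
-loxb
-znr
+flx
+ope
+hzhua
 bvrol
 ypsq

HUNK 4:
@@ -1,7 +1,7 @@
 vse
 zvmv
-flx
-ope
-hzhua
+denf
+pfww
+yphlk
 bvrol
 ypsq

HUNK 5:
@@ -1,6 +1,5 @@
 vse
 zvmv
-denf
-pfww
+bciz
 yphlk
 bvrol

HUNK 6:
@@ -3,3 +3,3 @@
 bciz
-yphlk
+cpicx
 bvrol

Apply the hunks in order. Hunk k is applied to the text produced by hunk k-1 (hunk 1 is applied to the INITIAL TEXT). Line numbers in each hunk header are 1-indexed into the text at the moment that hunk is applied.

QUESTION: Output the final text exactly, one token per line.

Answer: vse
zvmv
bciz
cpicx
bvrol
ypsq

Derivation:
Hunk 1: at line 1 remove [sosh,wty] add [mimy,bhc] -> 6 lines: vse zvmv mimy bhc bvrol ypsq
Hunk 2: at line 1 remove [mimy,bhc] add [loxb,znr] -> 6 lines: vse zvmv loxb znr bvrol ypsq
Hunk 3: at line 1 remove [loxb,znr] add [flx,ope,hzhua] -> 7 lines: vse zvmv flx ope hzhua bvrol ypsq
Hunk 4: at line 1 remove [flx,ope,hzhua] add [denf,pfww,yphlk] -> 7 lines: vse zvmv denf pfww yphlk bvrol ypsq
Hunk 5: at line 1 remove [denf,pfww] add [bciz] -> 6 lines: vse zvmv bciz yphlk bvrol ypsq
Hunk 6: at line 3 remove [yphlk] add [cpicx] -> 6 lines: vse zvmv bciz cpicx bvrol ypsq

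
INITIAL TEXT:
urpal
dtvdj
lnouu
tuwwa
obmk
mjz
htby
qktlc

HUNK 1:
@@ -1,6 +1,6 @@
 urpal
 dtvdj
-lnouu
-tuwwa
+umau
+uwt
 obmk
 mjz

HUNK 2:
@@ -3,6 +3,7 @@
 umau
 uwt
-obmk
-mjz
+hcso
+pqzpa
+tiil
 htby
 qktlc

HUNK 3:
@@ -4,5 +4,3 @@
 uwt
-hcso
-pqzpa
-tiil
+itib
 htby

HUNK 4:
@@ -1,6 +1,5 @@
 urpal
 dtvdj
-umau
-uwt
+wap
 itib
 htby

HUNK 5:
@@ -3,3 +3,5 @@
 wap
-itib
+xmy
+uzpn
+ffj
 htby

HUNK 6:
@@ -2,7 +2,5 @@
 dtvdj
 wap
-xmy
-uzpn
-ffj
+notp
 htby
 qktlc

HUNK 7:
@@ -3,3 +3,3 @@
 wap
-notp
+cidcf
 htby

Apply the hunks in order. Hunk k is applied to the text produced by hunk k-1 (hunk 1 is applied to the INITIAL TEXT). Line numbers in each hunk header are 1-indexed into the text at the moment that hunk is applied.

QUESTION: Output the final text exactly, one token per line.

Hunk 1: at line 1 remove [lnouu,tuwwa] add [umau,uwt] -> 8 lines: urpal dtvdj umau uwt obmk mjz htby qktlc
Hunk 2: at line 3 remove [obmk,mjz] add [hcso,pqzpa,tiil] -> 9 lines: urpal dtvdj umau uwt hcso pqzpa tiil htby qktlc
Hunk 3: at line 4 remove [hcso,pqzpa,tiil] add [itib] -> 7 lines: urpal dtvdj umau uwt itib htby qktlc
Hunk 4: at line 1 remove [umau,uwt] add [wap] -> 6 lines: urpal dtvdj wap itib htby qktlc
Hunk 5: at line 3 remove [itib] add [xmy,uzpn,ffj] -> 8 lines: urpal dtvdj wap xmy uzpn ffj htby qktlc
Hunk 6: at line 2 remove [xmy,uzpn,ffj] add [notp] -> 6 lines: urpal dtvdj wap notp htby qktlc
Hunk 7: at line 3 remove [notp] add [cidcf] -> 6 lines: urpal dtvdj wap cidcf htby qktlc

Answer: urpal
dtvdj
wap
cidcf
htby
qktlc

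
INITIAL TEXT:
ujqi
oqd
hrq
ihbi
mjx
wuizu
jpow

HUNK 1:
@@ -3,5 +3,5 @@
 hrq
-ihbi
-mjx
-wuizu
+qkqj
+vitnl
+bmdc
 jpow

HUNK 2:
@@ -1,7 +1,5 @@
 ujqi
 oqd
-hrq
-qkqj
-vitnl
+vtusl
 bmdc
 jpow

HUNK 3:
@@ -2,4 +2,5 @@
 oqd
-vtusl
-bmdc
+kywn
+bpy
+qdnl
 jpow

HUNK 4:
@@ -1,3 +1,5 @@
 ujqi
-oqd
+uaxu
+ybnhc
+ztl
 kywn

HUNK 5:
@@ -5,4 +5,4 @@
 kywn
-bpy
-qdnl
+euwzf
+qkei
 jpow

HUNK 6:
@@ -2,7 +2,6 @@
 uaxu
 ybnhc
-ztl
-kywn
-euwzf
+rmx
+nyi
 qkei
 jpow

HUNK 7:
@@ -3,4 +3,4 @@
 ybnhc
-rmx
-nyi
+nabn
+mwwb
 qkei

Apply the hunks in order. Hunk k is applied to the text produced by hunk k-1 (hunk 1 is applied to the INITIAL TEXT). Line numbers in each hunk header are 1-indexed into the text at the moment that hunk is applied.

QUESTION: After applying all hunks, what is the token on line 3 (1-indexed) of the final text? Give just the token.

Answer: ybnhc

Derivation:
Hunk 1: at line 3 remove [ihbi,mjx,wuizu] add [qkqj,vitnl,bmdc] -> 7 lines: ujqi oqd hrq qkqj vitnl bmdc jpow
Hunk 2: at line 1 remove [hrq,qkqj,vitnl] add [vtusl] -> 5 lines: ujqi oqd vtusl bmdc jpow
Hunk 3: at line 2 remove [vtusl,bmdc] add [kywn,bpy,qdnl] -> 6 lines: ujqi oqd kywn bpy qdnl jpow
Hunk 4: at line 1 remove [oqd] add [uaxu,ybnhc,ztl] -> 8 lines: ujqi uaxu ybnhc ztl kywn bpy qdnl jpow
Hunk 5: at line 5 remove [bpy,qdnl] add [euwzf,qkei] -> 8 lines: ujqi uaxu ybnhc ztl kywn euwzf qkei jpow
Hunk 6: at line 2 remove [ztl,kywn,euwzf] add [rmx,nyi] -> 7 lines: ujqi uaxu ybnhc rmx nyi qkei jpow
Hunk 7: at line 3 remove [rmx,nyi] add [nabn,mwwb] -> 7 lines: ujqi uaxu ybnhc nabn mwwb qkei jpow
Final line 3: ybnhc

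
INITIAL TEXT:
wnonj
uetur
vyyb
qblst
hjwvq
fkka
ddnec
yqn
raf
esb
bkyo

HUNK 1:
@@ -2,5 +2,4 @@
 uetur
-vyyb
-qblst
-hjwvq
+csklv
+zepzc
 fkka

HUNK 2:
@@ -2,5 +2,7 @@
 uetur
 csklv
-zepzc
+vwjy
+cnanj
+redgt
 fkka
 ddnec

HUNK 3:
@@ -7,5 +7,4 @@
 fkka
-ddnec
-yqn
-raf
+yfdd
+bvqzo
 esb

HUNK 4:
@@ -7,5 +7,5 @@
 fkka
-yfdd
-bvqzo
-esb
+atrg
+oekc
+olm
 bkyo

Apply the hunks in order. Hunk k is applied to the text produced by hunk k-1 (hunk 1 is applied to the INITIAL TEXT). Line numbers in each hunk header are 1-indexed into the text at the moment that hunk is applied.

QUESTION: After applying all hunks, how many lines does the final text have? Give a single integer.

Answer: 11

Derivation:
Hunk 1: at line 2 remove [vyyb,qblst,hjwvq] add [csklv,zepzc] -> 10 lines: wnonj uetur csklv zepzc fkka ddnec yqn raf esb bkyo
Hunk 2: at line 2 remove [zepzc] add [vwjy,cnanj,redgt] -> 12 lines: wnonj uetur csklv vwjy cnanj redgt fkka ddnec yqn raf esb bkyo
Hunk 3: at line 7 remove [ddnec,yqn,raf] add [yfdd,bvqzo] -> 11 lines: wnonj uetur csklv vwjy cnanj redgt fkka yfdd bvqzo esb bkyo
Hunk 4: at line 7 remove [yfdd,bvqzo,esb] add [atrg,oekc,olm] -> 11 lines: wnonj uetur csklv vwjy cnanj redgt fkka atrg oekc olm bkyo
Final line count: 11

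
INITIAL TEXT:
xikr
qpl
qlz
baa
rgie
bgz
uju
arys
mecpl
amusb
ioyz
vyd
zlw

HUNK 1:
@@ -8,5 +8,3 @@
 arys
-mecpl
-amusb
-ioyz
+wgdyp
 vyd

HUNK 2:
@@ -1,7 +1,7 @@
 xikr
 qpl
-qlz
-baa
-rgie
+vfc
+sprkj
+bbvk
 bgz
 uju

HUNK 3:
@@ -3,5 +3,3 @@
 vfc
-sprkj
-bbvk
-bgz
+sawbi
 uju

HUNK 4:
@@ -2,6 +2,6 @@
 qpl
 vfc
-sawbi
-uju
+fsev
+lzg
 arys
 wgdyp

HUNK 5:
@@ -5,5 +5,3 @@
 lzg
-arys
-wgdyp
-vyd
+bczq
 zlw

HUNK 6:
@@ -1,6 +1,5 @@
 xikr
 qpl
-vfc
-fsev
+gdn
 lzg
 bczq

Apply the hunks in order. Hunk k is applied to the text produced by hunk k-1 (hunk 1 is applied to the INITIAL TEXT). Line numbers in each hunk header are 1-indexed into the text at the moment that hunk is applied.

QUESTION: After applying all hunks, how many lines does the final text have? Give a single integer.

Hunk 1: at line 8 remove [mecpl,amusb,ioyz] add [wgdyp] -> 11 lines: xikr qpl qlz baa rgie bgz uju arys wgdyp vyd zlw
Hunk 2: at line 1 remove [qlz,baa,rgie] add [vfc,sprkj,bbvk] -> 11 lines: xikr qpl vfc sprkj bbvk bgz uju arys wgdyp vyd zlw
Hunk 3: at line 3 remove [sprkj,bbvk,bgz] add [sawbi] -> 9 lines: xikr qpl vfc sawbi uju arys wgdyp vyd zlw
Hunk 4: at line 2 remove [sawbi,uju] add [fsev,lzg] -> 9 lines: xikr qpl vfc fsev lzg arys wgdyp vyd zlw
Hunk 5: at line 5 remove [arys,wgdyp,vyd] add [bczq] -> 7 lines: xikr qpl vfc fsev lzg bczq zlw
Hunk 6: at line 1 remove [vfc,fsev] add [gdn] -> 6 lines: xikr qpl gdn lzg bczq zlw
Final line count: 6

Answer: 6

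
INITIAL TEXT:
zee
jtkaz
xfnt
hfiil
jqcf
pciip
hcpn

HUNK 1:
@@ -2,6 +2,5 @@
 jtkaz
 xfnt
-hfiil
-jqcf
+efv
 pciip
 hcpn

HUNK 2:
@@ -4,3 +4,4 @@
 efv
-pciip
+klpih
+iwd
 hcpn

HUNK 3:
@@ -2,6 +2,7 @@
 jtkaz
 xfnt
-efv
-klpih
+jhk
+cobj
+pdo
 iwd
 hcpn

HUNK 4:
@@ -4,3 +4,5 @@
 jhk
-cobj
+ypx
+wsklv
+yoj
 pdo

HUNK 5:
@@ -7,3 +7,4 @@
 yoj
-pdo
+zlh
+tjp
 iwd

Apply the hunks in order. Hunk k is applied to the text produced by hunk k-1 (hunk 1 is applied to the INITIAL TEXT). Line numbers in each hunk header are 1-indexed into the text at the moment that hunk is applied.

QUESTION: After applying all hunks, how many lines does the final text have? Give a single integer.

Hunk 1: at line 2 remove [hfiil,jqcf] add [efv] -> 6 lines: zee jtkaz xfnt efv pciip hcpn
Hunk 2: at line 4 remove [pciip] add [klpih,iwd] -> 7 lines: zee jtkaz xfnt efv klpih iwd hcpn
Hunk 3: at line 2 remove [efv,klpih] add [jhk,cobj,pdo] -> 8 lines: zee jtkaz xfnt jhk cobj pdo iwd hcpn
Hunk 4: at line 4 remove [cobj] add [ypx,wsklv,yoj] -> 10 lines: zee jtkaz xfnt jhk ypx wsklv yoj pdo iwd hcpn
Hunk 5: at line 7 remove [pdo] add [zlh,tjp] -> 11 lines: zee jtkaz xfnt jhk ypx wsklv yoj zlh tjp iwd hcpn
Final line count: 11

Answer: 11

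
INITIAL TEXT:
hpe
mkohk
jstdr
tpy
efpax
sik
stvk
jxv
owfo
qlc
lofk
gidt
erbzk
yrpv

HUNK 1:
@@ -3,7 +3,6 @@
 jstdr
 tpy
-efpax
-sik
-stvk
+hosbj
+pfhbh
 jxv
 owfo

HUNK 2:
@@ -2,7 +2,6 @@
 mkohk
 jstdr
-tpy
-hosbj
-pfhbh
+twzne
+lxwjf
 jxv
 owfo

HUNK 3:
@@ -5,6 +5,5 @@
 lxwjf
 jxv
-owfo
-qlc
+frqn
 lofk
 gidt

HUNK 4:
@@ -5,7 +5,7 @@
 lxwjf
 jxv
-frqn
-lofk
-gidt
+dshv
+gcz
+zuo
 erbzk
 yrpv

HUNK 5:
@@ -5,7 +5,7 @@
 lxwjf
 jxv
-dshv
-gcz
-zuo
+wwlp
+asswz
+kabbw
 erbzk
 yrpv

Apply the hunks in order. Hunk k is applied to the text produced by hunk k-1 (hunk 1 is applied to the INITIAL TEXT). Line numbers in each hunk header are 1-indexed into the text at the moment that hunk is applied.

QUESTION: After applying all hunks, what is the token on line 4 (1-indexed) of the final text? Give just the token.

Hunk 1: at line 3 remove [efpax,sik,stvk] add [hosbj,pfhbh] -> 13 lines: hpe mkohk jstdr tpy hosbj pfhbh jxv owfo qlc lofk gidt erbzk yrpv
Hunk 2: at line 2 remove [tpy,hosbj,pfhbh] add [twzne,lxwjf] -> 12 lines: hpe mkohk jstdr twzne lxwjf jxv owfo qlc lofk gidt erbzk yrpv
Hunk 3: at line 5 remove [owfo,qlc] add [frqn] -> 11 lines: hpe mkohk jstdr twzne lxwjf jxv frqn lofk gidt erbzk yrpv
Hunk 4: at line 5 remove [frqn,lofk,gidt] add [dshv,gcz,zuo] -> 11 lines: hpe mkohk jstdr twzne lxwjf jxv dshv gcz zuo erbzk yrpv
Hunk 5: at line 5 remove [dshv,gcz,zuo] add [wwlp,asswz,kabbw] -> 11 lines: hpe mkohk jstdr twzne lxwjf jxv wwlp asswz kabbw erbzk yrpv
Final line 4: twzne

Answer: twzne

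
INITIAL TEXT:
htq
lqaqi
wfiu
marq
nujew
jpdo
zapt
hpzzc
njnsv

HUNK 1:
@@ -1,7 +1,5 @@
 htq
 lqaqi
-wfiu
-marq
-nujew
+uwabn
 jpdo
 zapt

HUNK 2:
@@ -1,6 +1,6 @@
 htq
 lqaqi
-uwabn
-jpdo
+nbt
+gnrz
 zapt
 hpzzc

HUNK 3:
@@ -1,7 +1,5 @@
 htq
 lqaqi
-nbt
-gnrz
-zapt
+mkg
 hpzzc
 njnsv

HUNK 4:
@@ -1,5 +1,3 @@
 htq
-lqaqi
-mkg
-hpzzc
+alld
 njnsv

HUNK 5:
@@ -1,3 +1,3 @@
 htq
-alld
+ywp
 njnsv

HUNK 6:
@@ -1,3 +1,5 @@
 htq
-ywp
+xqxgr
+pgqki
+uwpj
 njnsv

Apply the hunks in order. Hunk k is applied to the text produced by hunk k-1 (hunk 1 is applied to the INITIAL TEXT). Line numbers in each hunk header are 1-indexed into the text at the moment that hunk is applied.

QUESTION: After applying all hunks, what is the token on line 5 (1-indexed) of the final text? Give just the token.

Answer: njnsv

Derivation:
Hunk 1: at line 1 remove [wfiu,marq,nujew] add [uwabn] -> 7 lines: htq lqaqi uwabn jpdo zapt hpzzc njnsv
Hunk 2: at line 1 remove [uwabn,jpdo] add [nbt,gnrz] -> 7 lines: htq lqaqi nbt gnrz zapt hpzzc njnsv
Hunk 3: at line 1 remove [nbt,gnrz,zapt] add [mkg] -> 5 lines: htq lqaqi mkg hpzzc njnsv
Hunk 4: at line 1 remove [lqaqi,mkg,hpzzc] add [alld] -> 3 lines: htq alld njnsv
Hunk 5: at line 1 remove [alld] add [ywp] -> 3 lines: htq ywp njnsv
Hunk 6: at line 1 remove [ywp] add [xqxgr,pgqki,uwpj] -> 5 lines: htq xqxgr pgqki uwpj njnsv
Final line 5: njnsv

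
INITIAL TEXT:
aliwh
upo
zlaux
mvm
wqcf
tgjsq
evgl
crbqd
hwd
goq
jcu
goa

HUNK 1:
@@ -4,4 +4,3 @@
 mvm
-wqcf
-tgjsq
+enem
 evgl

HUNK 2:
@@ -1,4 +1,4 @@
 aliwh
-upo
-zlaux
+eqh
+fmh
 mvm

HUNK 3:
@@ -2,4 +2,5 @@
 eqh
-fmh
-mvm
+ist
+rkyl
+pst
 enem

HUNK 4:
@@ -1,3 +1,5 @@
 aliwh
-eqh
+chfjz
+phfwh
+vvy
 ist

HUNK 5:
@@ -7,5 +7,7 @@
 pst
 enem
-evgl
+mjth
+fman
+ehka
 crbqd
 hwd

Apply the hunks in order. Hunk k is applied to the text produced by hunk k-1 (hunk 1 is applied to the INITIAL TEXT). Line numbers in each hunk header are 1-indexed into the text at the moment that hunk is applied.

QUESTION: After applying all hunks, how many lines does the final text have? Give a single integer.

Hunk 1: at line 4 remove [wqcf,tgjsq] add [enem] -> 11 lines: aliwh upo zlaux mvm enem evgl crbqd hwd goq jcu goa
Hunk 2: at line 1 remove [upo,zlaux] add [eqh,fmh] -> 11 lines: aliwh eqh fmh mvm enem evgl crbqd hwd goq jcu goa
Hunk 3: at line 2 remove [fmh,mvm] add [ist,rkyl,pst] -> 12 lines: aliwh eqh ist rkyl pst enem evgl crbqd hwd goq jcu goa
Hunk 4: at line 1 remove [eqh] add [chfjz,phfwh,vvy] -> 14 lines: aliwh chfjz phfwh vvy ist rkyl pst enem evgl crbqd hwd goq jcu goa
Hunk 5: at line 7 remove [evgl] add [mjth,fman,ehka] -> 16 lines: aliwh chfjz phfwh vvy ist rkyl pst enem mjth fman ehka crbqd hwd goq jcu goa
Final line count: 16

Answer: 16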